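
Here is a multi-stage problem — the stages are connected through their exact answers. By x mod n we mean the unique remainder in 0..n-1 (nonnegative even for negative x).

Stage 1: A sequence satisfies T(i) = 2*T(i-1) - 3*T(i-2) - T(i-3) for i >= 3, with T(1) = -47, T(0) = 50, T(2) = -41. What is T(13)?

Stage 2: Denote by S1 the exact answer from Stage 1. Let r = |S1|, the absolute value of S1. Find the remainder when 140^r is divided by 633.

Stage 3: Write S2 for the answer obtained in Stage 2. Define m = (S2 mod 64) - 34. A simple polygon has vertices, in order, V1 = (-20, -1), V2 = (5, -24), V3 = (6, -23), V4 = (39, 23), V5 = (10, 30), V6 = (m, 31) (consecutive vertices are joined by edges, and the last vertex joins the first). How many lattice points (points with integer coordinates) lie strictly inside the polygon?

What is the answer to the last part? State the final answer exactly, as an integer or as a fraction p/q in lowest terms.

Stage 1: T(3) = 2*(-41) - 3*(-47) - 1*(50) = 9; iterating: T(3)=9, T(4)=188, T(5)=390, T(6)=207, T(7)=-944, T(8)=-2899, T(9)=-3173, T(10)=3295, T(11)=19008, T(12)=31304, T(13)=2289; answer 2289
Stage 2: S1 = 2289; r = 2289; squarings mod 633: 140^1=140, 140^2=610, 140^4=529, 140^8=55, 140^16=493, 140^32=610, 140^64=529, 140^128=55, 140^256=493, 140^512=610, 140^1024=529, 140^2048=55; 140^2289 = 140^1 * 140^16 * 140^32 * 140^64 * 140^128 * 140^2048 = 104 (mod 633); answer 104
Stage 3: S2 = 104; m = 6; cross terms: (-20*-24 - 5*-1)=485, (5*-23 - 6*-24)=29, (6*23 - 39*-23)=1035, (39*30 - 10*23)=940, (10*31 - 6*30)=130, (6*-1 - -20*31)=614; twice the area = |3233| = 3233; area = 3233/2; boundary points = 1 + 1 + 1 + 1 + 1 + 2 = 7; strictly interior points = area - boundary/2 + 1 = 1614; answer 1614

1614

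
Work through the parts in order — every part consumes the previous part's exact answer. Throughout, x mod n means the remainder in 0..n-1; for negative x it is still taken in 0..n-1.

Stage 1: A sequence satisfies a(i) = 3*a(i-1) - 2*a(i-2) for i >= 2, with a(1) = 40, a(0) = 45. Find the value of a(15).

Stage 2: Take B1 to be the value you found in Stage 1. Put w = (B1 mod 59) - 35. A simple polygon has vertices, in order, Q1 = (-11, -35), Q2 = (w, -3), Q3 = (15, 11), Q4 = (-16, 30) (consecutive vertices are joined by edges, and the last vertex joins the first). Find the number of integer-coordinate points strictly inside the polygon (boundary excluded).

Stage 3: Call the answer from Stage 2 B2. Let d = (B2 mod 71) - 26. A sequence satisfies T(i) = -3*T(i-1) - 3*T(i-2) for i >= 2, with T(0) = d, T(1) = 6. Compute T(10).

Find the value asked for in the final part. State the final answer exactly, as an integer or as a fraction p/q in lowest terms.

Stage 1: a(2) = 3*(40) - 2*(45) = 30; iterating: a(2)=30, a(3)=10, a(4)=-30, a(5)=-110, a(6)=-270, a(7)=-590, a(8)=-1230, a(9)=-2510, a(10)=-5070, a(11)=-10190, a(12)=-20430, a(13)=-40910, a(14)=-81870, a(15)=-163790; answer -163790
Stage 2: B1 = -163790; w = 18; cross terms: (-11*-3 - 18*-35)=663, (18*11 - 15*-3)=243, (15*30 - -16*11)=626, (-16*-35 - -11*30)=890; twice the area = |2422| = 2422; area = 1211; boundary points = 1 + 1 + 1 + 5 = 8; strictly interior points = area - boundary/2 + 1 = 1208; answer 1208
Stage 3: B2 = 1208; d = -25; T(2) = -3*(6) - 3*(-25) = 57; iterating: T(2)=57, T(3)=-189, T(4)=396, T(5)=-621, T(6)=675, T(7)=-162, T(8)=-1539, T(9)=5103, T(10)=-10692; answer -10692

-10692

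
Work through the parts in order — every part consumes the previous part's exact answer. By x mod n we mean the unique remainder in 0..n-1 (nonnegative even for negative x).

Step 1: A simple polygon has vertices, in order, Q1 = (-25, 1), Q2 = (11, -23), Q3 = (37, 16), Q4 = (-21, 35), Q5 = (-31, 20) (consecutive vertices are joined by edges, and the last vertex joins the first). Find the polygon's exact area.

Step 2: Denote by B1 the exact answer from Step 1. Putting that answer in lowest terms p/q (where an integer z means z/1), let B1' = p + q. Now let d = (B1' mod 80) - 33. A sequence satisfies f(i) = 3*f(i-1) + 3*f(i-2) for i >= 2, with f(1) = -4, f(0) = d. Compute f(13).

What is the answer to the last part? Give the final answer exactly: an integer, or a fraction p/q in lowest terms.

Step 1: cross terms: (-25*-23 - 11*1)=564, (11*16 - 37*-23)=1027, (37*35 - -21*16)=1631, (-21*20 - -31*35)=665, (-31*1 - -25*20)=469; twice the area = |4356| = 4356; area = 2178; answer 2178
Step 2: B1 = 2178; threaded value p + q = 2179; d = -14; f(2) = 3*(-4) + 3*(-14) = -54; iterating: f(2)=-54, f(3)=-174, f(4)=-684, f(5)=-2574, f(6)=-9774, f(7)=-37044, f(8)=-140454, f(9)=-532494, f(10)=-2018844, f(11)=-7654014, f(12)=-29018574, f(13)=-110017764; answer -110017764

-110017764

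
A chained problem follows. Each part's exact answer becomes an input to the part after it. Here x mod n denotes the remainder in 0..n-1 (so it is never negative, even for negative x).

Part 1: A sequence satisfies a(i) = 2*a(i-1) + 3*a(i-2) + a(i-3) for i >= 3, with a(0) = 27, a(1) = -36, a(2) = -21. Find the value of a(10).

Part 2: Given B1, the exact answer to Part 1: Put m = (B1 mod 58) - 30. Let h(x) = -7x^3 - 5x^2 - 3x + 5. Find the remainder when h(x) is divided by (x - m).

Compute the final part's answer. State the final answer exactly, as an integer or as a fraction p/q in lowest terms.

Part 1: a(3) = 2*(-21) + 3*(-36) + 1*(27) = -123; iterating: a(3)=-123, a(4)=-345, a(5)=-1080, a(6)=-3318, a(7)=-10221, a(8)=-31476, a(9)=-96933, a(10)=-298515; answer -298515
Part 2: B1 = -298515; m = -19; remainder = value at the root: -7*(-19)^3 - 5*(-19)^2 - 3*(-19)^1 + 5 = (48013) + (-1805) + (57) + (5) = 46270; answer 46270

46270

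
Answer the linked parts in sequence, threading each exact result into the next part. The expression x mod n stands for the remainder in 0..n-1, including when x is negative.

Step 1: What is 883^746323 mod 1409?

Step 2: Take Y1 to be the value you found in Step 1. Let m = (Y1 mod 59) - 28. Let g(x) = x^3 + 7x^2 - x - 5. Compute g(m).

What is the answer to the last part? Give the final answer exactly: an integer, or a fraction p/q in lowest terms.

Step 1: squarings mod 1409: 883^1=883, 883^2=512, 883^4=70, 883^8=673, 883^16=640, 883^32=990, 883^64=845, 883^128=1071, 883^256=115, 883^512=544, 883^1024=46, 883^2048=707, 883^4096=1063, 883^8192=1360, 883^16384=992, 883^32768=582, 883^65536=564, 883^131072=1071, 883^262144=115, 883^524288=544; 883^746323 = 883^1 * 883^2 * 883^16 * 883^64 * 883^256 * 883^512 * 883^8192 * 883^16384 * 883^65536 * 883^131072 * 883^524288 = 93 (mod 1409); answer 93
Step 2: Y1 = 93; m = 6; 1*(6)^3 + 7*(6)^2 - 1*(6)^1 - 5 = (216) + (252) + (-6) + (-5) = 457; answer 457

457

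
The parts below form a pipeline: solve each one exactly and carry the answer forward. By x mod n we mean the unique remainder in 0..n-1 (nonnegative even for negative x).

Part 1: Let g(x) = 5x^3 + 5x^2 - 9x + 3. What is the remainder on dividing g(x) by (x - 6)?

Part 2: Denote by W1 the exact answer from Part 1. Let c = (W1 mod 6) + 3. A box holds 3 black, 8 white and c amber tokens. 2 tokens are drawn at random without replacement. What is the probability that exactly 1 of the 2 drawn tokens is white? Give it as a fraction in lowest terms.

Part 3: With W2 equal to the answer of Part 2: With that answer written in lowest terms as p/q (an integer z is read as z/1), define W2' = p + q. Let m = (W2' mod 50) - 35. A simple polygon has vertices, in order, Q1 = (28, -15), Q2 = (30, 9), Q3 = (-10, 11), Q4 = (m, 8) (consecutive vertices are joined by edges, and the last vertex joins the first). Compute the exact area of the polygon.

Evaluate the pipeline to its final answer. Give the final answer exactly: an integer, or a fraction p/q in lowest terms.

526

Part 1: remainder = value at the root: 5*(6)^3 + 5*(6)^2 - 9*(6)^1 + 3 = (1080) + (180) + (-54) + (3) = 1209; answer 1209
Part 2: W1 = 1209; c = 6; total draws C(17,2) = 136; favorable C(8,1)*C(9,1) = 72; P = 9/17; answer 9/17
Part 3: W2 = 9/17; threaded value p + q = 26; m = -9; cross terms: (28*9 - 30*-15)=702, (30*11 - -10*9)=420, (-10*8 - -9*11)=19, (-9*-15 - 28*8)=-89; twice the area = |1052| = 1052; area = 526; answer 526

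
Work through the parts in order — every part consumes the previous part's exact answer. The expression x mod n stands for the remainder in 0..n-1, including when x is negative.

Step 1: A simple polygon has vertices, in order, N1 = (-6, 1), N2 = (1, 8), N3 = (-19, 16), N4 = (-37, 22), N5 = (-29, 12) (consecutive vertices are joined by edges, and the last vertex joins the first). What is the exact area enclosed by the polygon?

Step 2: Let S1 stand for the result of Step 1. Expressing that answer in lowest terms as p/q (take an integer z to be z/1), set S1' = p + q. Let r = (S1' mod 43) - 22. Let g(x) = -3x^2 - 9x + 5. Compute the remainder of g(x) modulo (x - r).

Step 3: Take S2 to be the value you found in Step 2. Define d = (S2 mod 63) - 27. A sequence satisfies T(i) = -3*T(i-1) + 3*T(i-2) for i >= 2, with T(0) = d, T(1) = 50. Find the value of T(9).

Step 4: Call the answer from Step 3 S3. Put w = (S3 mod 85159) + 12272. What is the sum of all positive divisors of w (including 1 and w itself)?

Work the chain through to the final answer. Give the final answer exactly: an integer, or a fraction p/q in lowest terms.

Step 1: cross terms: (-6*8 - 1*1)=-49, (1*16 - -19*8)=168, (-19*22 - -37*16)=174, (-37*12 - -29*22)=194, (-29*1 - -6*12)=43; twice the area = |530| = 530; area = 265; answer 265
Step 2: S1 = 265; threaded value p + q = 266; r = -14; remainder = value at the root: -3*(-14)^2 - 9*(-14)^1 + 5 = (-588) + (126) + (5) = -457; answer -457
Step 3: S2 = -457; d = 20; T(2) = -3*(50) + 3*(20) = -90; iterating: T(2)=-90, T(3)=420, T(4)=-1530, T(5)=5850, T(6)=-22140, T(7)=83970, T(8)=-318330, T(9)=1206900; answer 1206900
Step 4: S3 = 1206900; w = 26946; 26946 = 2 * 3^3 * 499; sigma = (1 + 2) * (1 + 3 + 9 + 27) * (1 + 499) = 3 * 40 * 500 = 60000; answer 60000

60000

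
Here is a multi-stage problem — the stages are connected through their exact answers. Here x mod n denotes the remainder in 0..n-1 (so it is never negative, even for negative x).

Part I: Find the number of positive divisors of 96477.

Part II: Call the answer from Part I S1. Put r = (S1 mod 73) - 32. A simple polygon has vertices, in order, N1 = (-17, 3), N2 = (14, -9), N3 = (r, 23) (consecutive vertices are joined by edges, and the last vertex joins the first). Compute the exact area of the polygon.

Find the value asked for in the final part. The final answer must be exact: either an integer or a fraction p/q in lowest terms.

244

Part I: 96477 = 3 * 32159; number of divisors = (1+1) * (1+1) = 4; answer 4
Part II: S1 = 4; r = -28; cross terms: (-17*-9 - 14*3)=111, (14*23 - -28*-9)=70, (-28*3 - -17*23)=307; twice the area = |488| = 488; area = 244; answer 244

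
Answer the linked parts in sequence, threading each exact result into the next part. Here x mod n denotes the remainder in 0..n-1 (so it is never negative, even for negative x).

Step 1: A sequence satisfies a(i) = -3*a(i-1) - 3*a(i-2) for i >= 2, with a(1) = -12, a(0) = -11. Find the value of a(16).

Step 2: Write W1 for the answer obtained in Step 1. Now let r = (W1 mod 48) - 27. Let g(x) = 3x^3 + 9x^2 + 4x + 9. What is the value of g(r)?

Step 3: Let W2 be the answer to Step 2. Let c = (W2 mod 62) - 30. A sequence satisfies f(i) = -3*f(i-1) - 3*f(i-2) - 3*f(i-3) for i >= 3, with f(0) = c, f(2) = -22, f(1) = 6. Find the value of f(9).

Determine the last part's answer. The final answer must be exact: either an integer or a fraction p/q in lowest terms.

17334

Step 1: a(2) = -3*(-12) - 3*(-11) = 69; iterating: a(2)=69, a(3)=-171, a(4)=306, a(5)=-405, a(6)=297, a(7)=324, a(8)=-1863, a(9)=4617, a(10)=-8262, a(11)=10935, a(12)=-8019, a(13)=-8748, a(14)=50301, a(15)=-124659, a(16)=223074; answer 223074
Step 2: W1 = 223074; r = -9; 3*(-9)^3 + 9*(-9)^2 + 4*(-9)^1 + 9 = (-2187) + (729) + (-36) + (9) = -1485; answer -1485
Step 3: W2 = -1485; c = -27; f(3) = -3*(-22) - 3*(6) - 3*(-27) = 129; iterating: f(3)=129, f(4)=-339, f(5)=696, f(6)=-1458, f(7)=3303, f(8)=-7623, f(9)=17334; answer 17334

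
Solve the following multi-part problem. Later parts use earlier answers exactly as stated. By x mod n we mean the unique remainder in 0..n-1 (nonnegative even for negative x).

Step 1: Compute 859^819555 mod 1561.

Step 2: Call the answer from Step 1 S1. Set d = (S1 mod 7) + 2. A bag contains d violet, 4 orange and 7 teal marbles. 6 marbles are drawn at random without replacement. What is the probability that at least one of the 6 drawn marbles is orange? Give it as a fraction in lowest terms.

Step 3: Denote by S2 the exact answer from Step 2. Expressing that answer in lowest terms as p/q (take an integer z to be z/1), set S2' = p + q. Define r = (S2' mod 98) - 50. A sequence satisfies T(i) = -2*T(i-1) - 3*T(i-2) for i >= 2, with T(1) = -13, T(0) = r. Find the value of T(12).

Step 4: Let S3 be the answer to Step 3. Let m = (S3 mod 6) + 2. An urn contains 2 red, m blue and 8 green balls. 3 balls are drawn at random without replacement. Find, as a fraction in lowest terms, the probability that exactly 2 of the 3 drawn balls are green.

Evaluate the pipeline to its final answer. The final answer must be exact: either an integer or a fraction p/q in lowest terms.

Step 1: squarings mod 1561: 859^1=859, 859^2=1089, 859^4=1122, 859^8=718, 859^16=394, 859^32=697, 859^64=338, 859^128=291, 859^256=387, 859^512=1474, 859^1024=1325, 859^2048=1061, 859^4096=240, 859^8192=1404, 859^16384=1234, 859^32768=781, 859^65536=1171, 859^131072=683, 859^262144=1311, 859^524288=60; 859^819555 = 859^1 * 859^2 * 859^32 * 859^64 * 859^256 * 859^32768 * 859^262144 * 859^524288 = 1553 (mod 1561); answer 1553
Step 2: S1 = 1553; d = 8; total draws C(19,6) = 27132; complement C(15,6) = 5005; favorable 27132 - 5005 = 22127; P = 3161/3876; answer 3161/3876
Step 3: S2 = 3161/3876; threaded value p + q = 7037; r = 29; T(2) = -2*(-13) - 3*(29) = -61; iterating: T(2)=-61, T(3)=161, T(4)=-139, T(5)=-205, T(6)=827, T(7)=-1039, T(8)=-403, T(9)=3923, T(10)=-6637, T(11)=1505, T(12)=16901; answer 16901
Step 4: S3 = 16901; m = 7; total draws C(17,3) = 680; favorable C(8,2)*C(9,1) = 252; P = 63/170; answer 63/170

63/170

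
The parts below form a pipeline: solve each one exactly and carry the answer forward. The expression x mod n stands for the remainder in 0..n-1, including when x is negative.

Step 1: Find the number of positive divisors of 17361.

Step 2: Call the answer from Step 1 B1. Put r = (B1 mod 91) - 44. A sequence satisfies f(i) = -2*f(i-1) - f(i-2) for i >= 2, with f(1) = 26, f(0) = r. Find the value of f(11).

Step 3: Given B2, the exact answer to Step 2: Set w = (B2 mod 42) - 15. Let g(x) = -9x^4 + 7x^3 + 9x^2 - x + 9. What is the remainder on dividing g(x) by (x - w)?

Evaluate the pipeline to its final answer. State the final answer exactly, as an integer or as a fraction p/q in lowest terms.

Step 1: 17361 = 3^3 * 643; number of divisors = (3+1) * (1+1) = 8; answer 8
Step 2: B1 = 8; r = -36; f(2) = -2*(26) - 1*(-36) = -16; iterating: f(2)=-16, f(3)=6, f(4)=4, f(5)=-14, f(6)=24, f(7)=-34, f(8)=44, f(9)=-54, f(10)=64, f(11)=-74; answer -74
Step 3: B2 = -74; w = -5; remainder = value at the root: -9*(-5)^4 + 7*(-5)^3 + 9*(-5)^2 - 1*(-5)^1 + 9 = (-5625) + (-875) + (225) + (5) + (9) = -6261; answer -6261

-6261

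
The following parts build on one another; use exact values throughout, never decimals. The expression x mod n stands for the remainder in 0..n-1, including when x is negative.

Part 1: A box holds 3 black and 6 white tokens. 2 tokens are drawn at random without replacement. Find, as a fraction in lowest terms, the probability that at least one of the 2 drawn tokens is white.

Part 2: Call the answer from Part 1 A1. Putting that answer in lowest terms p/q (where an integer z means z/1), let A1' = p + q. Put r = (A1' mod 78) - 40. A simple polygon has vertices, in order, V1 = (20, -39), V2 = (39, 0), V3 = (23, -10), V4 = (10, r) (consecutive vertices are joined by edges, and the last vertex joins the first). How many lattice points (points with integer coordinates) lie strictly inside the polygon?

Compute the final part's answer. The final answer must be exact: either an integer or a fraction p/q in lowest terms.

393

Part 1: total draws C(9,2) = 36; complement C(3,2) = 3; favorable 36 - 3 = 33; P = 11/12; answer 11/12
Part 2: A1 = 11/12; threaded value p + q = 23; r = -17; cross terms: (20*0 - 39*-39)=1521, (39*-10 - 23*0)=-390, (23*-17 - 10*-10)=-291, (10*-39 - 20*-17)=-50; twice the area = |790| = 790; area = 395; boundary points = 1 + 2 + 1 + 2 = 6; strictly interior points = area - boundary/2 + 1 = 393; answer 393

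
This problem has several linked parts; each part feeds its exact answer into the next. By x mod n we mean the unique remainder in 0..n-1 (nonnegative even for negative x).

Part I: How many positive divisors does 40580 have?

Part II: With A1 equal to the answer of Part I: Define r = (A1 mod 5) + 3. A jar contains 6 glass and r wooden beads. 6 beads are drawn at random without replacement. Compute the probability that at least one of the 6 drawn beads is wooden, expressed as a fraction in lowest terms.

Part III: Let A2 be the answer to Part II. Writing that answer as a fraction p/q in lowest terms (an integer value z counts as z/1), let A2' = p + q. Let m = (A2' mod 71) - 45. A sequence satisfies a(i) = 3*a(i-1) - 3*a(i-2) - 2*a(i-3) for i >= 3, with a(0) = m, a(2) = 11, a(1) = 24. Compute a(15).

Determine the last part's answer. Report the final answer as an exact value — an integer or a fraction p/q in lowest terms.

78339

Part I: 40580 = 2^2 * 5 * 2029; number of divisors = (2+1) * (1+1) * (1+1) = 12; answer 12
Part II: A1 = 12; r = 5; total draws C(11,6) = 462; complement C(6,6) = 1; favorable 462 - 1 = 461; P = 461/462; answer 461/462
Part III: A2 = 461/462; threaded value p + q = 923; m = -45; a(3) = 3*(11) - 3*(24) - 2*(-45) = 51; iterating: a(3)=51, a(4)=72, a(5)=41, a(6)=-195, a(7)=-852, a(8)=-2053, a(9)=-3213, a(10)=-1776, a(11)=8417, a(12)=37005, a(13)=89316, a(14)=140099, a(15)=78339; answer 78339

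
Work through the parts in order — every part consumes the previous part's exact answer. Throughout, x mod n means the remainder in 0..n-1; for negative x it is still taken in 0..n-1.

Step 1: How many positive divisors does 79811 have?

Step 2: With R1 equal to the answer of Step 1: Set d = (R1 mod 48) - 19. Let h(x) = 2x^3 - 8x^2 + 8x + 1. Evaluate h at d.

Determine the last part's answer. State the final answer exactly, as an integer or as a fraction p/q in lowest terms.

Step 1: 79811 is prime, so its only divisors are 1 and 79811; count = 2; answer 2
Step 2: R1 = 2; d = -17; 2*(-17)^3 - 8*(-17)^2 + 8*(-17)^1 + 1 = (-9826) + (-2312) + (-136) + (1) = -12273; answer -12273

-12273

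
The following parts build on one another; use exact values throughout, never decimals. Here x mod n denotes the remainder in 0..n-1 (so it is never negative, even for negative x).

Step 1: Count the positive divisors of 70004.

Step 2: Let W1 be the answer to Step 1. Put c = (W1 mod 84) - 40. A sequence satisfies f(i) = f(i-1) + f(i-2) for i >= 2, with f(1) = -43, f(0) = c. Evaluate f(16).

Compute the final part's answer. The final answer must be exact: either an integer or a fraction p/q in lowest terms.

Step 1: 70004 = 2^2 * 11 * 37 * 43; number of divisors = (2+1) * (1+1) * (1+1) * (1+1) = 24; answer 24
Step 2: W1 = 24; c = -16; f(2) = 1*(-43) + 1*(-16) = -59; iterating: f(2)=-59, f(3)=-102, f(4)=-161, f(5)=-263, f(6)=-424, f(7)=-687, f(8)=-1111, f(9)=-1798, f(10)=-2909, f(11)=-4707, f(12)=-7616, f(13)=-12323, f(14)=-19939, f(15)=-32262, f(16)=-52201; answer -52201

-52201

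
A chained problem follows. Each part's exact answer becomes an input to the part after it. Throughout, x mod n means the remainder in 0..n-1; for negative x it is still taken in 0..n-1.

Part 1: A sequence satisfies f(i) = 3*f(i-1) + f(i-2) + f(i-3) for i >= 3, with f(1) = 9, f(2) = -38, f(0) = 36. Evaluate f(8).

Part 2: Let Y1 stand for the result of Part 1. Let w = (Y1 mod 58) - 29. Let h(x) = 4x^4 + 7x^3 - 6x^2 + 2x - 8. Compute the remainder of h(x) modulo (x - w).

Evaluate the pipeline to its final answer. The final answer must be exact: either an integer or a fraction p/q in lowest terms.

Part 1: f(3) = 3*(-38) + 1*(9) + 1*(36) = -69; iterating: f(3)=-69, f(4)=-236, f(5)=-815, f(6)=-2750, f(7)=-9301, f(8)=-31468; answer -31468
Part 2: Y1 = -31468; w = -3; remainder = value at the root: 4*(-3)^4 + 7*(-3)^3 - 6*(-3)^2 + 2*(-3)^1 - 8 = (324) + (-189) + (-54) + (-6) + (-8) = 67; answer 67

67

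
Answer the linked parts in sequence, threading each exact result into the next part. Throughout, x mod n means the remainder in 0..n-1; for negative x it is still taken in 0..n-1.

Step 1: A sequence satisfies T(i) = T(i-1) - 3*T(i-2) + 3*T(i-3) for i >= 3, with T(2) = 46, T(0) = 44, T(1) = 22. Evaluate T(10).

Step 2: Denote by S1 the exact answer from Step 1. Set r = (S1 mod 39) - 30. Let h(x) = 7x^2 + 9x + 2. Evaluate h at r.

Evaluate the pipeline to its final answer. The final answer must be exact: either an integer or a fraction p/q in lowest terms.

2622

Step 1: T(3) = 1*(46) - 3*(22) + 3*(44) = 112; iterating: T(3)=112, T(4)=40, T(5)=-158, T(6)=58, T(7)=652, T(8)=4, T(9)=-1778, T(10)=166; answer 166
Step 2: S1 = 166; r = -20; 7*(-20)^2 + 9*(-20)^1 + 2 = (2800) + (-180) + (2) = 2622; answer 2622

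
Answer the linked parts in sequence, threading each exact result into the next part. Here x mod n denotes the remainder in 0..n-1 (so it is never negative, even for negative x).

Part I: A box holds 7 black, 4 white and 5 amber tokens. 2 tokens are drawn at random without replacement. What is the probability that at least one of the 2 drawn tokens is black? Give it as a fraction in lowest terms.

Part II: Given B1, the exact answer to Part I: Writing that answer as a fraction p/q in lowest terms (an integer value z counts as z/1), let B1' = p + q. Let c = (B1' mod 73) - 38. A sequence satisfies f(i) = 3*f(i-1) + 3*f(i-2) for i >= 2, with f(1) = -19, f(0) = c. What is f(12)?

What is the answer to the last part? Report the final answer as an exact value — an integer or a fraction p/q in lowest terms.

-68547141

Part I: total draws C(16,2) = 120; complement C(9,2) = 36; favorable 120 - 36 = 84; P = 7/10; answer 7/10
Part II: B1 = 7/10; threaded value p + q = 17; c = -21; f(2) = 3*(-19) + 3*(-21) = -120; iterating: f(2)=-120, f(3)=-417, f(4)=-1611, f(5)=-6084, f(6)=-23085, f(7)=-87507, f(8)=-331776, f(9)=-1257849, f(10)=-4768875, f(11)=-18080172, f(12)=-68547141; answer -68547141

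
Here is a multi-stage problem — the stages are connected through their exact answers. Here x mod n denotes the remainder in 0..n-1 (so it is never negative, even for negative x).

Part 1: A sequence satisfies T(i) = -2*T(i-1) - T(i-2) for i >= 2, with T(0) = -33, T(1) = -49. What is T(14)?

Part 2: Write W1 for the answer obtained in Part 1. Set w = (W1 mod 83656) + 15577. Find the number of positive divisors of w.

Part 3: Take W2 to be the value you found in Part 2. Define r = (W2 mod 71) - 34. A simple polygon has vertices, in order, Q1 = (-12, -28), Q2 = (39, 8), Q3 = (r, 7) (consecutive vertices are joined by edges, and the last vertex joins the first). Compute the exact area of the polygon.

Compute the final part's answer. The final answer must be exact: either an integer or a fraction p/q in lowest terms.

Part 1: T(2) = -2*(-49) - 1*(-33) = 131; iterating: T(2)=131, T(3)=-213, T(4)=295, T(5)=-377, T(6)=459, T(7)=-541, T(8)=623, T(9)=-705, T(10)=787, T(11)=-869, T(12)=951, T(13)=-1033, T(14)=1115; answer 1115
Part 2: W1 = 1115; w = 16692; 16692 = 2^2 * 3 * 13 * 107; number of divisors = (2+1) * (1+1) * (1+1) * (1+1) = 24; answer 24
Part 3: W2 = 24; r = -10; cross terms: (-12*8 - 39*-28)=996, (39*7 - -10*8)=353, (-10*-28 - -12*7)=364; twice the area = |1713| = 1713; area = 1713/2; answer 1713/2

1713/2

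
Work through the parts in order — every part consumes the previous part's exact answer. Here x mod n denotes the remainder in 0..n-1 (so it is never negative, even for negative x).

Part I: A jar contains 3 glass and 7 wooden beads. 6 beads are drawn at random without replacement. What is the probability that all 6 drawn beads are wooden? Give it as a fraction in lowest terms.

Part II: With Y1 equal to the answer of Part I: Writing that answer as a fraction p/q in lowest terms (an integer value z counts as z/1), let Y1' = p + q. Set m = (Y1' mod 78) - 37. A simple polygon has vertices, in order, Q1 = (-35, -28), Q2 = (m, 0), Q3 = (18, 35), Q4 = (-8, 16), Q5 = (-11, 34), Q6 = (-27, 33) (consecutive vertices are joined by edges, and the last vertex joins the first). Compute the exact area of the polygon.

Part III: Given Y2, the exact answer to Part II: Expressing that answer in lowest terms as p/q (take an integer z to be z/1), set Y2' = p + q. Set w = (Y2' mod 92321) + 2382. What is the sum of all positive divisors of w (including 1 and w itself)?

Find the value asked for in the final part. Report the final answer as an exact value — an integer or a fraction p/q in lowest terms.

Part I: total draws C(10,6) = 210; favorable C(7,6) = 7; P = 1/30; answer 1/30
Part II: Y1 = 1/30; threaded value p + q = 31; m = -6; cross terms: (-35*0 - -6*-28)=-168, (-6*35 - 18*0)=-210, (18*16 - -8*35)=568, (-8*34 - -11*16)=-96, (-11*33 - -27*34)=555, (-27*-28 - -35*33)=1911; twice the area = |2560| = 2560; area = 1280; answer 1280
Part III: Y2 = 1280; threaded value p + q = 1281; w = 3663; 3663 = 3^2 * 11 * 37; sigma = (1 + 3 + 9) * (1 + 11) * (1 + 37) = 13 * 12 * 38 = 5928; answer 5928

5928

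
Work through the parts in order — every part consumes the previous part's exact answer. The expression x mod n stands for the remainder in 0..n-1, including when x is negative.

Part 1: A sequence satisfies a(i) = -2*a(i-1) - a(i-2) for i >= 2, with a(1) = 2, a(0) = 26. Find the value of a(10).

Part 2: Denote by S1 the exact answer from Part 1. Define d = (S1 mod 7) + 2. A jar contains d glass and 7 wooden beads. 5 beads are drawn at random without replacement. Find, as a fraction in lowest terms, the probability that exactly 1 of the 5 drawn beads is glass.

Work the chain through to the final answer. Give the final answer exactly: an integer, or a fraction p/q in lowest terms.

Part 1: a(2) = -2*(2) - 1*(26) = -30; iterating: a(2)=-30, a(3)=58, a(4)=-86, a(5)=114, a(6)=-142, a(7)=170, a(8)=-198, a(9)=226, a(10)=-254; answer -254
Part 2: S1 = -254; d = 7; total draws C(14,5) = 2002; favorable C(7,1)*C(7,4) = 245; P = 35/286; answer 35/286

35/286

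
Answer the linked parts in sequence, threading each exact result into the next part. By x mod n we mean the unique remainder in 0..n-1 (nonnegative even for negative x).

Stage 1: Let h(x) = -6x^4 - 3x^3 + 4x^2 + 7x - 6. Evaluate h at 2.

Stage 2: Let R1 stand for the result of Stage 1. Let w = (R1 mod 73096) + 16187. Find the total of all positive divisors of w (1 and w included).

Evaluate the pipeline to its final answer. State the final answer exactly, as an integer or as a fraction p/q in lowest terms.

Stage 1: -6*(2)^4 - 3*(2)^3 + 4*(2)^2 + 7*(2)^1 - 6 = (-96) + (-24) + (16) + (14) + (-6) = -96; answer -96
Stage 2: R1 = -96; w = 89187; 89187 = 3 * 7 * 31 * 137; sigma = (1 + 3) * (1 + 7) * (1 + 31) * (1 + 137) = 4 * 8 * 32 * 138 = 141312; answer 141312

141312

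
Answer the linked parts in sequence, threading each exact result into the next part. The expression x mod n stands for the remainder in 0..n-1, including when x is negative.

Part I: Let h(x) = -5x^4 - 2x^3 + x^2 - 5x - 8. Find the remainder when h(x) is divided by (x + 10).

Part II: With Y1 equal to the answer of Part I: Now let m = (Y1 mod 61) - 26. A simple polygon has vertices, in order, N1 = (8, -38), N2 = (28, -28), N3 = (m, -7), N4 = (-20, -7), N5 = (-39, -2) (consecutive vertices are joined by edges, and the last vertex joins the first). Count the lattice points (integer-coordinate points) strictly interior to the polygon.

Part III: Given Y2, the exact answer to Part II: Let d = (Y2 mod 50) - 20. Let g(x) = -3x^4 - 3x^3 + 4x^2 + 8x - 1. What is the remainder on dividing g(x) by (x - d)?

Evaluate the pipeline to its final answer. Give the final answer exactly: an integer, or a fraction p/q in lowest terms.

Part I: remainder = value at the root: -5*(-10)^4 - 2*(-10)^3 + 1*(-10)^2 - 5*(-10)^1 - 8 = (-50000) + (2000) + (100) + (50) + (-8) = -47858; answer -47858
Part II: Y1 = -47858; m = 1; cross terms: (8*-28 - 28*-38)=840, (28*-7 - 1*-28)=-168, (1*-7 - -20*-7)=-147, (-20*-2 - -39*-7)=-233, (-39*-38 - 8*-2)=1498; twice the area = |1790| = 1790; area = 895; boundary points = 10 + 3 + 21 + 1 + 1 = 36; strictly interior points = area - boundary/2 + 1 = 878; answer 878
Part III: Y2 = 878; d = 8; remainder = value at the root: -3*(8)^4 - 3*(8)^3 + 4*(8)^2 + 8*(8)^1 - 1 = (-12288) + (-1536) + (256) + (64) + (-1) = -13505; answer -13505

-13505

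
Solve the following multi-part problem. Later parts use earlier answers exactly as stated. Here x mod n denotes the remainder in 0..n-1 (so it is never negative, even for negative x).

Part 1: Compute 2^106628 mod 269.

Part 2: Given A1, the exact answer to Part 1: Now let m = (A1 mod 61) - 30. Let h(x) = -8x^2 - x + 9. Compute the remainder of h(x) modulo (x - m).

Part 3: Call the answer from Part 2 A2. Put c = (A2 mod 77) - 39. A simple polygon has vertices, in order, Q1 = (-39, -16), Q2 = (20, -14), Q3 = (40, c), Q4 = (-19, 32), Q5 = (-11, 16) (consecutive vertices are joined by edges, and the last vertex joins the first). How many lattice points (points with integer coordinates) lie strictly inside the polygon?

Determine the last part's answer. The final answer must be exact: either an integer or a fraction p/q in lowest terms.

Part 1: squarings mod 269: 2^1=2, 2^2=4, 2^4=16, 2^8=256, 2^16=169, 2^32=47, 2^64=57, 2^128=21, 2^256=172, 2^512=263, 2^1024=36, 2^2048=220, 2^4096=249, 2^8192=131, 2^16384=214, 2^32768=66, 2^65536=52; 2^106628 = 2^4 * 2^128 * 2^8192 * 2^32768 * 2^65536 = 44 (mod 269); answer 44
Part 2: A1 = 44; m = 14; remainder = value at the root: -8*(14)^2 - 1*(14)^1 + 9 = (-1568) + (-14) + (9) = -1573; answer -1573
Part 3: A2 = -1573; c = 5; cross terms: (-39*-14 - 20*-16)=866, (20*5 - 40*-14)=660, (40*32 - -19*5)=1375, (-19*16 - -11*32)=48, (-11*-16 - -39*16)=800; twice the area = |3749| = 3749; area = 3749/2; boundary points = 1 + 1 + 1 + 8 + 4 = 15; strictly interior points = area - boundary/2 + 1 = 1868; answer 1868

1868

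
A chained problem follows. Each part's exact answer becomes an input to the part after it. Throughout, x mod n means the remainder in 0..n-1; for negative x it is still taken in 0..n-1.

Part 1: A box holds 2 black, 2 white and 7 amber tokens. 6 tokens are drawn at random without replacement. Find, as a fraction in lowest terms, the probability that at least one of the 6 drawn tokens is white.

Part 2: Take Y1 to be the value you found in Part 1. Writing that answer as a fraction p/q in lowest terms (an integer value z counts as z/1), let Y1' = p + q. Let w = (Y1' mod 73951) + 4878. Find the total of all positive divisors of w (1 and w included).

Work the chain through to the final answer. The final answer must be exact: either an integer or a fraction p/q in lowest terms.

7680

Part 1: total draws C(11,6) = 462; complement C(9,6) = 84; favorable 462 - 84 = 378; P = 9/11; answer 9/11
Part 2: Y1 = 9/11; threaded value p + q = 20; w = 4898; 4898 = 2 * 31 * 79; sigma = (1 + 2) * (1 + 31) * (1 + 79) = 3 * 32 * 80 = 7680; answer 7680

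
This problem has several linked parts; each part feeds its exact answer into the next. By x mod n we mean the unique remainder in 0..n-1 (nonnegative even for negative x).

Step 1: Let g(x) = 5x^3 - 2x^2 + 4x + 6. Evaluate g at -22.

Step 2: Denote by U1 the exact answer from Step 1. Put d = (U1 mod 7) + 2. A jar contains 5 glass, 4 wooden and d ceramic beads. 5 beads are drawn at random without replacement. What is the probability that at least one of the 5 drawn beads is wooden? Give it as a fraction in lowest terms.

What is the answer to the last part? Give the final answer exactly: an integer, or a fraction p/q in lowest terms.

129/143

Step 1: 5*(-22)^3 - 2*(-22)^2 + 4*(-22)^1 + 6 = (-53240) + (-968) + (-88) + (6) = -54290; answer -54290
Step 2: U1 = -54290; d = 4; total draws C(13,5) = 1287; complement C(9,5) = 126; favorable 1287 - 126 = 1161; P = 129/143; answer 129/143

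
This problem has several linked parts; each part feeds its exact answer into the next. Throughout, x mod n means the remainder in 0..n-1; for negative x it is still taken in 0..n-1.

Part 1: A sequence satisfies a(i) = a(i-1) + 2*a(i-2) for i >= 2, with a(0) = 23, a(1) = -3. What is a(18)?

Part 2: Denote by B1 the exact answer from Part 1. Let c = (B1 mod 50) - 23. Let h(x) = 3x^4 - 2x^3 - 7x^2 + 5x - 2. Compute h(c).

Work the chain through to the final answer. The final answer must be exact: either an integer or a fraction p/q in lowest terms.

461298

Part 1: a(2) = 1*(-3) + 2*(23) = 43; iterating: a(2)=43, a(3)=37, a(4)=123, a(5)=197, a(6)=443, a(7)=837, a(8)=1723, a(9)=3397, a(10)=6843, a(11)=13637, a(12)=27323, a(13)=54597, a(14)=109243, a(15)=218437, a(16)=436923, a(17)=873797, a(18)=1747643; answer 1747643
Part 2: B1 = 1747643; c = 20; 3*(20)^4 - 2*(20)^3 - 7*(20)^2 + 5*(20)^1 - 2 = (480000) + (-16000) + (-2800) + (100) + (-2) = 461298; answer 461298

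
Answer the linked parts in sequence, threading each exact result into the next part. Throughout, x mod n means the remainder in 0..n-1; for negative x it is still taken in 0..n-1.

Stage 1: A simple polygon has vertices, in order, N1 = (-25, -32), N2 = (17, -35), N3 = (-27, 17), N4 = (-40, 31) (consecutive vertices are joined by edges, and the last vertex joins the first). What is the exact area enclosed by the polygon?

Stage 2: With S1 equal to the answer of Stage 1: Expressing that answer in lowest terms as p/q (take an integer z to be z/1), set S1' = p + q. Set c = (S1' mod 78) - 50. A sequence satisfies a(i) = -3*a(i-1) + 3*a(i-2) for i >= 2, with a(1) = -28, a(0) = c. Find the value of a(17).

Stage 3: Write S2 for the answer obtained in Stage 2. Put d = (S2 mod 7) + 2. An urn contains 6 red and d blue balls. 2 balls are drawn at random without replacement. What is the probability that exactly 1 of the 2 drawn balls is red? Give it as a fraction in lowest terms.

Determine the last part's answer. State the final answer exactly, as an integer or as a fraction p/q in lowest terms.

Stage 1: cross terms: (-25*-35 - 17*-32)=1419, (17*17 - -27*-35)=-656, (-27*31 - -40*17)=-157, (-40*-32 - -25*31)=2055; twice the area = |2661| = 2661; area = 2661/2; answer 2661/2
Stage 2: S1 = 2661/2; threaded value p + q = 2663; c = -39; a(2) = -3*(-28) + 3*(-39) = -33; iterating: a(2)=-33, a(3)=15, a(4)=-144, a(5)=477, a(6)=-1863, a(7)=7020, a(8)=-26649, a(9)=101007, a(10)=-382968, a(11)=1451925, a(12)=-5504679, a(13)=20869812, a(14)=-79123473, a(15)=299979855, a(16)=-1137309984, a(17)=4311869517; answer 4311869517
Stage 3: S2 = 4311869517; d = 6; total draws C(12,2) = 66; favorable C(6,1)*C(6,1) = 36; P = 6/11; answer 6/11

6/11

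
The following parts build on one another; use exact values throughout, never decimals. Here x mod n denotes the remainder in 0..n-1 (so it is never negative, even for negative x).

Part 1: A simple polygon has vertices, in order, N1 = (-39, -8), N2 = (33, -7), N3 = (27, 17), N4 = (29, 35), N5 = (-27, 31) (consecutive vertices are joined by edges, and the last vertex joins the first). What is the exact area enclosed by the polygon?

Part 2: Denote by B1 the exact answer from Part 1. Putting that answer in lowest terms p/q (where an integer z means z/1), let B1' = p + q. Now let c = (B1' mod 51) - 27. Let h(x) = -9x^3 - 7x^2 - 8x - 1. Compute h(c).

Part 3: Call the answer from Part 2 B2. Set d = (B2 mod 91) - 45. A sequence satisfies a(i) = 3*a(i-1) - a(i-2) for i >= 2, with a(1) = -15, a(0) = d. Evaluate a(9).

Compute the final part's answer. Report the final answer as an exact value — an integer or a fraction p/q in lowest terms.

Part 1: cross terms: (-39*-7 - 33*-8)=537, (33*17 - 27*-7)=750, (27*35 - 29*17)=452, (29*31 - -27*35)=1844, (-27*-8 - -39*31)=1425; twice the area = |5008| = 5008; area = 2504; answer 2504
Part 2: B1 = 2504; threaded value p + q = 2505; c = -21; -9*(-21)^3 - 7*(-21)^2 - 8*(-21)^1 - 1 = (83349) + (-3087) + (168) + (-1) = 80429; answer 80429
Part 3: B2 = 80429; d = 31; a(2) = 3*(-15) - 1*(31) = -76; iterating: a(2)=-76, a(3)=-213, a(4)=-563, a(5)=-1476, a(6)=-3865, a(7)=-10119, a(8)=-26492, a(9)=-69357; answer -69357

-69357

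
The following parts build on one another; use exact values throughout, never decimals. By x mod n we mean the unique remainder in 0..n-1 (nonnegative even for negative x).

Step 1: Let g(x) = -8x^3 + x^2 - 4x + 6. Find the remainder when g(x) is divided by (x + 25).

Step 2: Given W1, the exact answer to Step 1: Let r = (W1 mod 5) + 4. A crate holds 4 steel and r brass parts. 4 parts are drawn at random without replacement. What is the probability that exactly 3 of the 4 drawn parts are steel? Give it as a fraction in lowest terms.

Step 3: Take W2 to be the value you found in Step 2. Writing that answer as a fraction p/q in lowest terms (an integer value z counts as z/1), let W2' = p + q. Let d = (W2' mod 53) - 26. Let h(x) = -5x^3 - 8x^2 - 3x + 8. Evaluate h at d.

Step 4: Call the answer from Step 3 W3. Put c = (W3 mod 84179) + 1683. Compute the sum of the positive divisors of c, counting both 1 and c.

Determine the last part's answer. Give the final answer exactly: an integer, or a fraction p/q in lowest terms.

Step 1: remainder = value at the root: -8*(-25)^3 + 1*(-25)^2 - 4*(-25)^1 + 6 = (125000) + (625) + (100) + (6) = 125731; answer 125731
Step 2: W1 = 125731; r = 5; total draws C(9,4) = 126; favorable C(4,3)*C(5,1) = 20; P = 10/63; answer 10/63
Step 3: W2 = 10/63; threaded value p + q = 73; d = -6; -5*(-6)^3 - 8*(-6)^2 - 3*(-6)^1 + 8 = (1080) + (-288) + (18) + (8) = 818; answer 818
Step 4: W3 = 818; c = 2501; 2501 = 41 * 61; sigma = (1 + 41) * (1 + 61) = 42 * 62 = 2604; answer 2604

2604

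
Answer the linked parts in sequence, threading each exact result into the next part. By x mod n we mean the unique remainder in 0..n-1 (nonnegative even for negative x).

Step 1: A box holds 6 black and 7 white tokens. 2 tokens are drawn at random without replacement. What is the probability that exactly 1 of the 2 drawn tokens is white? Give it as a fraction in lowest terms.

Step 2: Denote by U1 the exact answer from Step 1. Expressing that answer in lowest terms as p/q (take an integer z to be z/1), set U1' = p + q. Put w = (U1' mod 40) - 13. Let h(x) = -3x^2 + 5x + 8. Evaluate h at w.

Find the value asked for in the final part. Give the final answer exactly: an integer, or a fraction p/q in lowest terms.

-104

Step 1: total draws C(13,2) = 78; favorable C(7,1)*C(6,1) = 42; P = 7/13; answer 7/13
Step 2: U1 = 7/13; threaded value p + q = 20; w = 7; -3*(7)^2 + 5*(7)^1 + 8 = (-147) + (35) + (8) = -104; answer -104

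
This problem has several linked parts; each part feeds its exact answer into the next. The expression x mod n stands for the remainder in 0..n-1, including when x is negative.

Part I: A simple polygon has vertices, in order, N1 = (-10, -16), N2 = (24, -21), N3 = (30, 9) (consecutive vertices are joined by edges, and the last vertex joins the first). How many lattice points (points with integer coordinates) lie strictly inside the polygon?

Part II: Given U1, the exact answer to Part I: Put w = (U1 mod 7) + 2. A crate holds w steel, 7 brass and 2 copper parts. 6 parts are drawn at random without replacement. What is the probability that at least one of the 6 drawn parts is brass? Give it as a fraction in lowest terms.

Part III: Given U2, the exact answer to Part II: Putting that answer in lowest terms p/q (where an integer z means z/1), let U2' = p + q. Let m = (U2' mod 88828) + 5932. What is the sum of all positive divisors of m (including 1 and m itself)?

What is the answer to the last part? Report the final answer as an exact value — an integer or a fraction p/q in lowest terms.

Part I: cross terms: (-10*-21 - 24*-16)=594, (24*9 - 30*-21)=846, (30*-16 - -10*9)=-390; twice the area = |1050| = 1050; area = 525; boundary points = 1 + 6 + 5 = 12; strictly interior points = area - boundary/2 + 1 = 520; answer 520
Part II: U1 = 520; w = 4; total draws C(13,6) = 1716; complement C(6,6) = 1; favorable 1716 - 1 = 1715; P = 1715/1716; answer 1715/1716
Part III: U2 = 1715/1716; threaded value p + q = 3431; m = 9363; 9363 = 3 * 3121; sigma = (1 + 3) * (1 + 3121) = 4 * 3122 = 12488; answer 12488

12488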